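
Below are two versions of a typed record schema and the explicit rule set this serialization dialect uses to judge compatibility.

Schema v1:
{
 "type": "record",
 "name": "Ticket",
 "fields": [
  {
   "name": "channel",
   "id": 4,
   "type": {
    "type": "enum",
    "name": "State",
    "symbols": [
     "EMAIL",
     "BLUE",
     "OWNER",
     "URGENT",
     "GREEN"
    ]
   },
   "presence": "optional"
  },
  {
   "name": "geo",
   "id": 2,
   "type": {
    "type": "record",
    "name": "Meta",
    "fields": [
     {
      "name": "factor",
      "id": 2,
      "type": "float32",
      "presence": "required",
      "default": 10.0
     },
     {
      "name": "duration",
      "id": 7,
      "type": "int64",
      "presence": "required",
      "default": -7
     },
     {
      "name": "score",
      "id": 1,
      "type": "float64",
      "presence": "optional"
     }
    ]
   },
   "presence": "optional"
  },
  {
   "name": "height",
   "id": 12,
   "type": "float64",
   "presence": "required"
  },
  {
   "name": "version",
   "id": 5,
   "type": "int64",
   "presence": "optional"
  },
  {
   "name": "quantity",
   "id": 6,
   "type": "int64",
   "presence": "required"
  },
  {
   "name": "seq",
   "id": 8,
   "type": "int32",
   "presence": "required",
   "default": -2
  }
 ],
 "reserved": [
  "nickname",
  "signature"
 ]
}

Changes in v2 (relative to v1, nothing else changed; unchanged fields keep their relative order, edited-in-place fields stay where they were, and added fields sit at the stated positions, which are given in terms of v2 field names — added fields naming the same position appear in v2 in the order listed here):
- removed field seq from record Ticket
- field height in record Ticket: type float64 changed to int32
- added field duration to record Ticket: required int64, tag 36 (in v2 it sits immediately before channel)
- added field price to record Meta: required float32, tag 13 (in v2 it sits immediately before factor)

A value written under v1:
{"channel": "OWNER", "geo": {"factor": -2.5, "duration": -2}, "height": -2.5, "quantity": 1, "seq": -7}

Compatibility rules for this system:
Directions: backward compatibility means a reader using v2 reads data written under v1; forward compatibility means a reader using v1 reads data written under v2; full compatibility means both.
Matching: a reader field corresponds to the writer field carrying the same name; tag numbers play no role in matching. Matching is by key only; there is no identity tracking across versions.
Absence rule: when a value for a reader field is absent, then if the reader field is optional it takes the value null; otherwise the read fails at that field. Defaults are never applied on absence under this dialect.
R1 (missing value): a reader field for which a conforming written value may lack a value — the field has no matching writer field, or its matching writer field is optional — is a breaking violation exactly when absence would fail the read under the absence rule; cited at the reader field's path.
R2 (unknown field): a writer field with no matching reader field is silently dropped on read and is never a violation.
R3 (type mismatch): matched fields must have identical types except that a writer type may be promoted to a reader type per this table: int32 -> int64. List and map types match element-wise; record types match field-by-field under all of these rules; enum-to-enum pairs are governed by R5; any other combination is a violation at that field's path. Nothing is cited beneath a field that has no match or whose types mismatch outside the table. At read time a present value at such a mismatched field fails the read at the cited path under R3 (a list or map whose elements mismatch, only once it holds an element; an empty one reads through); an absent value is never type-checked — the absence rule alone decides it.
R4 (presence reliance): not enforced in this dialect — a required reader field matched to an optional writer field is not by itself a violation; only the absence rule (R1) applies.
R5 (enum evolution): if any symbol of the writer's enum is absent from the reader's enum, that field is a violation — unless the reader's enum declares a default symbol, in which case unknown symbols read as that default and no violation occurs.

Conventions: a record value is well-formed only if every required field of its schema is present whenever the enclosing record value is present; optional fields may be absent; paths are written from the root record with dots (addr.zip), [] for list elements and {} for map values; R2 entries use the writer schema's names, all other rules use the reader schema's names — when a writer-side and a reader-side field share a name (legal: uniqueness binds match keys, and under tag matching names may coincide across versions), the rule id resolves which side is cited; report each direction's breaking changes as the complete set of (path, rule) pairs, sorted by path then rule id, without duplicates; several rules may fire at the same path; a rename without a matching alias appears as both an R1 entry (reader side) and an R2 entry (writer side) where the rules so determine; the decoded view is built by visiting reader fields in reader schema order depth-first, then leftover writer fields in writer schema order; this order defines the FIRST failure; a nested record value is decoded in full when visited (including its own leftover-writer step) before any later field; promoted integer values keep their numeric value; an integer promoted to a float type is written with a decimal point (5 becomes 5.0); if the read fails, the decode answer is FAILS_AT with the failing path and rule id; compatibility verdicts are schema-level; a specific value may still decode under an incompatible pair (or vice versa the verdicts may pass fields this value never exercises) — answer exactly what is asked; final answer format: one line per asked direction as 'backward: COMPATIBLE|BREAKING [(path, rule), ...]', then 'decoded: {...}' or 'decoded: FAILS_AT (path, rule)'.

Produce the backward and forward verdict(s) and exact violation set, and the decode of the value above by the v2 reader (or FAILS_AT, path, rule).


the writer's type comes first in each Ticket pair
backward on Ticket — v2 reading data written by v1:
  duration has no writer counterpart
  channel: State -> State, writer optional; from channel
  geo: Meta -> Meta, writer optional; from geo
  height: float64 -> int32, writer required; from height
  version: int64 -> int64, writer optional; from version
  quantity: int64 -> int64, writer required; from quantity
  leftover writer field: seq
  geo.price has no writer counterpart
  geo.factor: float32 -> float32, writer required; from geo.factor
  geo.duration: int64 -> int64, writer required; from geo.duration
  geo.score: float64 -> float64, writer optional; from geo.score
  breaking: (duration, R1)
  breaking: (geo.price, R1)
  breaking: (height, R3)
  => backward: BREAKING (3)
forward on Ticket — v1 reading data written by v2:
  channel: State -> State, writer optional; from channel
  geo: Meta -> Meta, writer optional; from geo
  height: int32 -> float64, writer required; from height
  version: int64 -> int64, writer optional; from version
  quantity: int64 -> int64, writer required; from quantity
  seq has no writer counterpart
  leftover writer field: duration
  geo.factor: float32 -> float32, writer required; from geo.factor
  geo.duration: int64 -> int64, writer required; from geo.duration
  geo.score: float64 -> float64, writer optional; from geo.score
  leftover writer field: geo.price
  breaking: (height, R3)
  breaking: (seq, R1)
  => forward: BREAKING (2)
decode walk for Ticket under reader schema v2:
  read fails at duration under R1 (no fill)
  => FAILS_AT (duration, R1)

backward: BREAKING [(duration, R1), (geo.price, R1), (height, R3)]; forward: BREAKING [(height, R3), (seq, R1)]; decoded: FAILS_AT (duration, R1)


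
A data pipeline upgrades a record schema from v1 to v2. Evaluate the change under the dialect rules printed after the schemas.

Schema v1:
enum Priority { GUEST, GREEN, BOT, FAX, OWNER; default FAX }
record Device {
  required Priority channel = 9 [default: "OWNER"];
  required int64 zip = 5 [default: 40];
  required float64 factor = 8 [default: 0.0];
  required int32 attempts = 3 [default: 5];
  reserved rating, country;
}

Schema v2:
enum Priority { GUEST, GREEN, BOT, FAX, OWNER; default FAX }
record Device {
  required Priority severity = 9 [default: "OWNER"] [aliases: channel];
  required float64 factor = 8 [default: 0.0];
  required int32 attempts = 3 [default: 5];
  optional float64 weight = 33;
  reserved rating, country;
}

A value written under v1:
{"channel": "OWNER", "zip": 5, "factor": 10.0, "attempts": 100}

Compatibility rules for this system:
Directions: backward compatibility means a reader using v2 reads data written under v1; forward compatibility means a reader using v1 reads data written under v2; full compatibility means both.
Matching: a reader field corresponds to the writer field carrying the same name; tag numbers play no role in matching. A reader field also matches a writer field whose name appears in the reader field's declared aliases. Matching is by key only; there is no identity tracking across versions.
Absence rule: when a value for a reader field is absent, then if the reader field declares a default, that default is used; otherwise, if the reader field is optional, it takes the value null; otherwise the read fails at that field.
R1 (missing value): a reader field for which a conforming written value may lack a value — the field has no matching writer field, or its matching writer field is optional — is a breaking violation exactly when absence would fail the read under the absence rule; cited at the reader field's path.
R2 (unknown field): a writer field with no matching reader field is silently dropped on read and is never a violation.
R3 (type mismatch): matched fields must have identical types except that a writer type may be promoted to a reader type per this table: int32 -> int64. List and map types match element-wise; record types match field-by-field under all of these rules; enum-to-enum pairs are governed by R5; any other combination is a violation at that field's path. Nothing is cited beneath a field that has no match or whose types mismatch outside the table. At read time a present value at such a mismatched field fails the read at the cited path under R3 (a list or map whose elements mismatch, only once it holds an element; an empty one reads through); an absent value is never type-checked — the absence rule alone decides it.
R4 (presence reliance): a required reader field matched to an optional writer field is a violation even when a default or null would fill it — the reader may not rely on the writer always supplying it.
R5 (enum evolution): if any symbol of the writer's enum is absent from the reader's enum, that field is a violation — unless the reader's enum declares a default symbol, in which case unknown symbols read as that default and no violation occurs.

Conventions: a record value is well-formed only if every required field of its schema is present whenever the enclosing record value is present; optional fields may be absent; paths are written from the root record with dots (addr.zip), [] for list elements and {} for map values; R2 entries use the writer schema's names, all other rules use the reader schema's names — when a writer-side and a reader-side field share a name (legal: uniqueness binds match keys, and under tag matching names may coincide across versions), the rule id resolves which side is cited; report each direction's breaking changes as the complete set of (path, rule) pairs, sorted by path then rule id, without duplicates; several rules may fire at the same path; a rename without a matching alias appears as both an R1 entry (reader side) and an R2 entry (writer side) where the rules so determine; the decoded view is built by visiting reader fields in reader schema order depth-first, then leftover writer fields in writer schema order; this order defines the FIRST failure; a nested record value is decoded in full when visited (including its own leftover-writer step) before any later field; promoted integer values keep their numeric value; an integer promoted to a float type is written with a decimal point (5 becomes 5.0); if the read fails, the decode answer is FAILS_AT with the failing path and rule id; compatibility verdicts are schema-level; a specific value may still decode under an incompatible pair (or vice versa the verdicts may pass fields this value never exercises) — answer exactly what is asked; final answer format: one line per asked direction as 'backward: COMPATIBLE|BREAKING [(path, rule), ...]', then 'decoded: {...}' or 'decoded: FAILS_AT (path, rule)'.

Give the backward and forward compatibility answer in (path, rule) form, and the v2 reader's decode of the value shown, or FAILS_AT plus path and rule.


arrows below run writer -> reader for Device
backward on Device — v2 reading data written by v1:
  Priority -> Priority, writer required: severity aligns to channel
  float64 -> float64, writer required: factor aligns to factor
  int32 -> int32, writer required: attempts aligns to attempts
  weight: no writer match
  writer field zip has no reader counterpart
  => backward verdict for Device: COMPATIBLE, no violations
forward on Device — v1 reading data written by v2:
  channel: no writer match
  zip: no writer match
  float64 -> float64, writer required: factor aligns to factor
  int32 -> int32, writer required: attempts aligns to attempts
  writer field severity has no reader counterpart
  writer field weight has no reader counterpart
  => forward verdict for Device: COMPATIBLE, no violations
decode (reader v2):
  severity := "OWNER" (from writer channel)
  factor := 10.0
  attempts := 100
  weight := null (not supplied -> null)
  writer zip: unmatched, discarded
  => decoded: {"severity": "OWNER", "factor": 10.0, "attempts": 100, "weight": null}

backward: COMPATIBLE []; forward: COMPATIBLE []; decoded: {"severity": "OWNER", "factor": 10.0, "attempts": 100, "weight": null}


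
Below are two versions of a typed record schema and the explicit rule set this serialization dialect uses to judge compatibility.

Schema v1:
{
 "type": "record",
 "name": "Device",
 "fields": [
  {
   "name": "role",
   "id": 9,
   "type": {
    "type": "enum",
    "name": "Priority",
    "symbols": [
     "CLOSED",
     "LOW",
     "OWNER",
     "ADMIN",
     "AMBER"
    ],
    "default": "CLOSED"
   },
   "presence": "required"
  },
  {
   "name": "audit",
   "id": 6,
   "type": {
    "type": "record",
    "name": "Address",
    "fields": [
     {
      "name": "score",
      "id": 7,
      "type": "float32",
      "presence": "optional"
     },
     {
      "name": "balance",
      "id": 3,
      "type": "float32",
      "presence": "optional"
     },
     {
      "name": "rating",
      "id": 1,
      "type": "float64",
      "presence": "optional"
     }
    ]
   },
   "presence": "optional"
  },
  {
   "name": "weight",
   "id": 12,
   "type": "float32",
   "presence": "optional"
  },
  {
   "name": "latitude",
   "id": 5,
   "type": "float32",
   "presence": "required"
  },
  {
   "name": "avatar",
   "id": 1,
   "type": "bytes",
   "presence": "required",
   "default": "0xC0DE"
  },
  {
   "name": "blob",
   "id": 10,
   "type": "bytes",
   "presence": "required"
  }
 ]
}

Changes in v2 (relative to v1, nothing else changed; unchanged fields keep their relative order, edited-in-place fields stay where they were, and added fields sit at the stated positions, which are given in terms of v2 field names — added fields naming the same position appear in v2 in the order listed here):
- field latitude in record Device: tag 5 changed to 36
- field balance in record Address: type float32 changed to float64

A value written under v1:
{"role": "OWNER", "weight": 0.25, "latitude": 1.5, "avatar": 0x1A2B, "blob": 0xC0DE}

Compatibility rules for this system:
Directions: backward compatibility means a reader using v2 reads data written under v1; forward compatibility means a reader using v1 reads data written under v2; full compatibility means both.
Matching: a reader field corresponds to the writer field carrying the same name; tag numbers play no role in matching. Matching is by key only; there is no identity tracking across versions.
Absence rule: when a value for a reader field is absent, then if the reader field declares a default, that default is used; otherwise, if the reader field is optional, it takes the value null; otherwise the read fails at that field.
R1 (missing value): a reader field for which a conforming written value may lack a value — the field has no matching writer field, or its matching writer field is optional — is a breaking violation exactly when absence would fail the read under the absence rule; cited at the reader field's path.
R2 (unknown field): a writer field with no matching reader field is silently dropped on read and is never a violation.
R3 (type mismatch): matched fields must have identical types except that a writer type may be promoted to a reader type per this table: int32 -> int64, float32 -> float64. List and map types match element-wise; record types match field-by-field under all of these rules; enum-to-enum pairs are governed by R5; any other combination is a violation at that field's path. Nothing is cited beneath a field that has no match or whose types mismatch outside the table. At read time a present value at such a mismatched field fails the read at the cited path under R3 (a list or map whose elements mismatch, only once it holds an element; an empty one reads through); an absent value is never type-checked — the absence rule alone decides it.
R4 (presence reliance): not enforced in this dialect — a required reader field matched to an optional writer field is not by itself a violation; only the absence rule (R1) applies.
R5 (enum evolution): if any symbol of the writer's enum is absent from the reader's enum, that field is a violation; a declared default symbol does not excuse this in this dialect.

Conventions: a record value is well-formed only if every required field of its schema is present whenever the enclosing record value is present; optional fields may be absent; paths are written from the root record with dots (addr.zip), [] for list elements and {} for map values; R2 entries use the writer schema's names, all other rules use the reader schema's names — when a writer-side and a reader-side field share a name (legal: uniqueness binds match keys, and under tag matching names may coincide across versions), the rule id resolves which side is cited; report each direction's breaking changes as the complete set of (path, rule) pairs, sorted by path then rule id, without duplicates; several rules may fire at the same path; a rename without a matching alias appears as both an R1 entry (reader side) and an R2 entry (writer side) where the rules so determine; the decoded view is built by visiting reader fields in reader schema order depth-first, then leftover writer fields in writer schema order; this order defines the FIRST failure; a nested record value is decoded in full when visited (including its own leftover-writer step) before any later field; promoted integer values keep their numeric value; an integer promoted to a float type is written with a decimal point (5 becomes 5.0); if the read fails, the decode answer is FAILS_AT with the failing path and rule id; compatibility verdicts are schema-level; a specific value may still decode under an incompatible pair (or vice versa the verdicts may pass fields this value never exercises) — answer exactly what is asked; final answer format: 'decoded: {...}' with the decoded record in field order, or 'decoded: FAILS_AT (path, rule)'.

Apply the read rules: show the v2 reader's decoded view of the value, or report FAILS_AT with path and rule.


decoded: {"role": "OWNER", "audit": null, "weight": 0.25, "latitude": 1.5, "avatar": 0x1A2B, "blob": 0xC0DE}

each type pair in Device: writer, then reader
decode (reader v2):
  role := "OWNER"
  audit := null (not supplied -> null)
  weight := 0.25
  latitude := 1.5
  avatar := 0x1A2B
  blob := 0xC0DE
  => decoded: {"role": "OWNER", "audit": null, "weight": 0.25, "latitude": 1.5, "avatar": 0x1A2B, "blob": 0xC0DE}
diffs on Device not affecting the asked answer:
  field latitude in record Device: tag 5 changed to 36 -> no rule fires on it and the decoded Device view is identical with or without it
  field balance in record Address: type float32 changed to float64 -> affects the rule determinations only; this particular Device value decodes identically


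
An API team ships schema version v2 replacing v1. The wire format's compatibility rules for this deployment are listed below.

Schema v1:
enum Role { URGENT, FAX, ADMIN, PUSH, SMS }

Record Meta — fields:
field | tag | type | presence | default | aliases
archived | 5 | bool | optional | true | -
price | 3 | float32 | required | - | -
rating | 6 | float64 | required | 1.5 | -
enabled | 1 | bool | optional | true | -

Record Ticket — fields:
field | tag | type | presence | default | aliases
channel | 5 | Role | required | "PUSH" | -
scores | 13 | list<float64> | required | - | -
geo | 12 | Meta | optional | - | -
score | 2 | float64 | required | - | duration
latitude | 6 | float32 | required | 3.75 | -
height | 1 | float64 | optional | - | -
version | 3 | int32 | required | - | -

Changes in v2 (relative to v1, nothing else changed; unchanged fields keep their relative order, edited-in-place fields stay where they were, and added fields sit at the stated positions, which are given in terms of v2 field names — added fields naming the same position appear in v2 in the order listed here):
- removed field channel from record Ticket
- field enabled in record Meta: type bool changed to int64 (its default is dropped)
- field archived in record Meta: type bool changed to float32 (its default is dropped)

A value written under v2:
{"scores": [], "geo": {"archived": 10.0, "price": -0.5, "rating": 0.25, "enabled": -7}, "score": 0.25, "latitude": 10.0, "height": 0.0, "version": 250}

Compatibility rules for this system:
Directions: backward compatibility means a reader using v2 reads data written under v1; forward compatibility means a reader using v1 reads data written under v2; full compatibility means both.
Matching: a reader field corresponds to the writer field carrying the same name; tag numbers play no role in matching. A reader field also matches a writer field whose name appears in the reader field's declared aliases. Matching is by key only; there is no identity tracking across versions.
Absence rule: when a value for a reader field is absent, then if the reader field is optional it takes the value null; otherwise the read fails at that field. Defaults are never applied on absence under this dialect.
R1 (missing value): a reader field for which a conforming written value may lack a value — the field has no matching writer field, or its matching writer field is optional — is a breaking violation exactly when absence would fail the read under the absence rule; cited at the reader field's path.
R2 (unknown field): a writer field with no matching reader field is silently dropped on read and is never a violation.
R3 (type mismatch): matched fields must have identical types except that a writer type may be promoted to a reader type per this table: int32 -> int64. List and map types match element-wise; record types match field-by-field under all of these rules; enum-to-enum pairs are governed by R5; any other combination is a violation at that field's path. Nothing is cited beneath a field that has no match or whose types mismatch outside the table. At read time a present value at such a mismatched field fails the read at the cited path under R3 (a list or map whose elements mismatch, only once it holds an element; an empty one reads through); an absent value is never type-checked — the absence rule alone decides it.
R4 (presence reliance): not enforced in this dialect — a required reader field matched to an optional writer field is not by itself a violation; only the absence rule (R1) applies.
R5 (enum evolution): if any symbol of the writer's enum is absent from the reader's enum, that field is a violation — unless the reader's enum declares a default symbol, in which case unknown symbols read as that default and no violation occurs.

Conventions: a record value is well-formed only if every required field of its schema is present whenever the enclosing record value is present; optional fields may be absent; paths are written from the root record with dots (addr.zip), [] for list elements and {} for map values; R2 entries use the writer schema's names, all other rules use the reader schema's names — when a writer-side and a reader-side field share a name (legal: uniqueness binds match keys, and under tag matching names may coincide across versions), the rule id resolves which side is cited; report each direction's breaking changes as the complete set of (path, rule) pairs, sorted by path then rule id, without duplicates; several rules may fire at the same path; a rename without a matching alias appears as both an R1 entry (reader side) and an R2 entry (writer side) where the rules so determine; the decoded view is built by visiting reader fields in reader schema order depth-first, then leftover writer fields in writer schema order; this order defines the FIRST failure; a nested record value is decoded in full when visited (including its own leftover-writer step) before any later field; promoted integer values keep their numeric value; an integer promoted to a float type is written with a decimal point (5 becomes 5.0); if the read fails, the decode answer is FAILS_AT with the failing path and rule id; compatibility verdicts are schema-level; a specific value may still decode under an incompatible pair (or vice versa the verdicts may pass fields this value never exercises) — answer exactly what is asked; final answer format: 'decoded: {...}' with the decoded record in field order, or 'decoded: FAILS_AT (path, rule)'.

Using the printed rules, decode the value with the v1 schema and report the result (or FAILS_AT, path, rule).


the writer's type comes first in each Ticket pair
decoding the Ticket value with the v1 reader:
  read fails at channel under R1 (no fill)
  => FAILS_AT (channel, R1)
checking off the Ticket differences that do not matter here:
  field enabled in record Meta: type bool changed to int64 (its default is dropped) -> shifts the Ticket verdicts, not this decode
  field archived in record Meta: type bool changed to float32 (its default is dropped) -> shifts the Ticket verdicts, not this decode

decoded: FAILS_AT (channel, R1)


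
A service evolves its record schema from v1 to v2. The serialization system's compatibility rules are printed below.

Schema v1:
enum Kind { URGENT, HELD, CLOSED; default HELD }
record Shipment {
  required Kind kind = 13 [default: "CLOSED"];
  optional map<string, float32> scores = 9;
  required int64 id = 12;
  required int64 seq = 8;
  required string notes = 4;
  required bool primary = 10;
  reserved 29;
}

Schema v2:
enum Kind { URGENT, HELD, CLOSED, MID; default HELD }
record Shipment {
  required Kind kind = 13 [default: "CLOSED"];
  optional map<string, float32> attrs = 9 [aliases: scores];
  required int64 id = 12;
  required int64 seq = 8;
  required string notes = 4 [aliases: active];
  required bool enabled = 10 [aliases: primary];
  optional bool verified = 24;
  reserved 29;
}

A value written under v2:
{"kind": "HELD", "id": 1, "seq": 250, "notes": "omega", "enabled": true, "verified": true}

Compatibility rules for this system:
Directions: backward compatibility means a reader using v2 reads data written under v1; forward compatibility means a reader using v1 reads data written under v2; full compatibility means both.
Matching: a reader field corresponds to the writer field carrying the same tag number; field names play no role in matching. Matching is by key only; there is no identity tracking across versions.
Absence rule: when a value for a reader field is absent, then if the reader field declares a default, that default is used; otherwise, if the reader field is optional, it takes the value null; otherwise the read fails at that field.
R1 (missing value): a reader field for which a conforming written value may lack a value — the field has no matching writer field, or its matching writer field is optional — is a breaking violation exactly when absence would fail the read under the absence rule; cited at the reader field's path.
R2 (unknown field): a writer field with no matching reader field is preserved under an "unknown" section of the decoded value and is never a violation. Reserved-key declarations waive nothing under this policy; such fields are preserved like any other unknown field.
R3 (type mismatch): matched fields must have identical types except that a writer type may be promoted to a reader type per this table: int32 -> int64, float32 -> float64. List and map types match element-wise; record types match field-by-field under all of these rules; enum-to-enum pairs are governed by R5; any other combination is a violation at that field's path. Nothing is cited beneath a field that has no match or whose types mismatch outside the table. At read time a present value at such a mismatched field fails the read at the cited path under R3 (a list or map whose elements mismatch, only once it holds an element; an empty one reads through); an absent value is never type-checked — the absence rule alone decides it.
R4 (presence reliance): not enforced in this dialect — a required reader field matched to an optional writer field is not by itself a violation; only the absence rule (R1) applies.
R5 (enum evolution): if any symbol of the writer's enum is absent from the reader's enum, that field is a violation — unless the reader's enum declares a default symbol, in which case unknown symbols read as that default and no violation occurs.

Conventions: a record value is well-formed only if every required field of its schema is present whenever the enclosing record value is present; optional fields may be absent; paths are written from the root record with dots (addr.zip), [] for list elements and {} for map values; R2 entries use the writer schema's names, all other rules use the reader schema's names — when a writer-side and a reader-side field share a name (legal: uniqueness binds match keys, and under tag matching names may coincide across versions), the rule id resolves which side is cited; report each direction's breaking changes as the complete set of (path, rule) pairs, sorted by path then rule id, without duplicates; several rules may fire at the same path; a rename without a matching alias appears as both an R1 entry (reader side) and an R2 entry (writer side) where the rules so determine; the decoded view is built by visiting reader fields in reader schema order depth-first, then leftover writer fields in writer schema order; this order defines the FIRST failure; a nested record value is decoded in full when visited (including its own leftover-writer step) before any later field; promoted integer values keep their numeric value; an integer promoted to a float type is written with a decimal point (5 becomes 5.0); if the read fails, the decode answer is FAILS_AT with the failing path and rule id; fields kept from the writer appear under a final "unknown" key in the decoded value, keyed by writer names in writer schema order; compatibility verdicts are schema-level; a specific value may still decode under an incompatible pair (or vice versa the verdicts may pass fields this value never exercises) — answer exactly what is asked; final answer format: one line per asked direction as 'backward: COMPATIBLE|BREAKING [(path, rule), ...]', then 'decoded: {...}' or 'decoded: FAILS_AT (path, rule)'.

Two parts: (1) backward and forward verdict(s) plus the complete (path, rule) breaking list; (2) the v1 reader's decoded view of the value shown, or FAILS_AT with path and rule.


in Shipment below, arrows point writer -> reader
checking backward for Shipment: reader v2 against writer v1:
  Kind -> Kind, writer required: kind aligns to kind
  map<string, float32> -> map<string, float32>, writer optional: attrs aligns to scores
  int64 -> int64, writer required: id aligns to id
  int64 -> int64, writer required: seq aligns to seq
  string -> string, writer required: notes aligns to notes
  bool -> bool, writer required: enabled aligns to primary
  verified: no writer match
  => backward: COMPATIBLE
checking forward for Shipment: reader v1 against writer v2:
  Kind -> Kind, writer required: kind aligns to kind
  map<string, float32> -> map<string, float32>, writer optional: scores aligns to attrs
  int64 -> int64, writer required: id aligns to id
  int64 -> int64, writer required: seq aligns to seq
  string -> string, writer required: notes aligns to notes
  bool -> bool, writer required: primary aligns to enabled
  writer verified: unknown to reader
  => forward: COMPATIBLE
decoding the Shipment value with the v1 reader:
  kind := "HELD"
  scores := null (not supplied -> null)
  id := 1
  seq := 250
  notes := "omega"
  primary := true (from writer enabled)
  writer verified: kept under "unknown"
  => decoded: {"kind": "HELD", "scores": null, "id": 1, "seq": 250, "notes": "omega", "primary": true, "unknown": {"verified": true}}

backward: COMPATIBLE []; forward: COMPATIBLE []; decoded: {"kind": "HELD", "scores": null, "id": 1, "seq": 250, "notes": "omega", "primary": true, "unknown": {"verified": true}}


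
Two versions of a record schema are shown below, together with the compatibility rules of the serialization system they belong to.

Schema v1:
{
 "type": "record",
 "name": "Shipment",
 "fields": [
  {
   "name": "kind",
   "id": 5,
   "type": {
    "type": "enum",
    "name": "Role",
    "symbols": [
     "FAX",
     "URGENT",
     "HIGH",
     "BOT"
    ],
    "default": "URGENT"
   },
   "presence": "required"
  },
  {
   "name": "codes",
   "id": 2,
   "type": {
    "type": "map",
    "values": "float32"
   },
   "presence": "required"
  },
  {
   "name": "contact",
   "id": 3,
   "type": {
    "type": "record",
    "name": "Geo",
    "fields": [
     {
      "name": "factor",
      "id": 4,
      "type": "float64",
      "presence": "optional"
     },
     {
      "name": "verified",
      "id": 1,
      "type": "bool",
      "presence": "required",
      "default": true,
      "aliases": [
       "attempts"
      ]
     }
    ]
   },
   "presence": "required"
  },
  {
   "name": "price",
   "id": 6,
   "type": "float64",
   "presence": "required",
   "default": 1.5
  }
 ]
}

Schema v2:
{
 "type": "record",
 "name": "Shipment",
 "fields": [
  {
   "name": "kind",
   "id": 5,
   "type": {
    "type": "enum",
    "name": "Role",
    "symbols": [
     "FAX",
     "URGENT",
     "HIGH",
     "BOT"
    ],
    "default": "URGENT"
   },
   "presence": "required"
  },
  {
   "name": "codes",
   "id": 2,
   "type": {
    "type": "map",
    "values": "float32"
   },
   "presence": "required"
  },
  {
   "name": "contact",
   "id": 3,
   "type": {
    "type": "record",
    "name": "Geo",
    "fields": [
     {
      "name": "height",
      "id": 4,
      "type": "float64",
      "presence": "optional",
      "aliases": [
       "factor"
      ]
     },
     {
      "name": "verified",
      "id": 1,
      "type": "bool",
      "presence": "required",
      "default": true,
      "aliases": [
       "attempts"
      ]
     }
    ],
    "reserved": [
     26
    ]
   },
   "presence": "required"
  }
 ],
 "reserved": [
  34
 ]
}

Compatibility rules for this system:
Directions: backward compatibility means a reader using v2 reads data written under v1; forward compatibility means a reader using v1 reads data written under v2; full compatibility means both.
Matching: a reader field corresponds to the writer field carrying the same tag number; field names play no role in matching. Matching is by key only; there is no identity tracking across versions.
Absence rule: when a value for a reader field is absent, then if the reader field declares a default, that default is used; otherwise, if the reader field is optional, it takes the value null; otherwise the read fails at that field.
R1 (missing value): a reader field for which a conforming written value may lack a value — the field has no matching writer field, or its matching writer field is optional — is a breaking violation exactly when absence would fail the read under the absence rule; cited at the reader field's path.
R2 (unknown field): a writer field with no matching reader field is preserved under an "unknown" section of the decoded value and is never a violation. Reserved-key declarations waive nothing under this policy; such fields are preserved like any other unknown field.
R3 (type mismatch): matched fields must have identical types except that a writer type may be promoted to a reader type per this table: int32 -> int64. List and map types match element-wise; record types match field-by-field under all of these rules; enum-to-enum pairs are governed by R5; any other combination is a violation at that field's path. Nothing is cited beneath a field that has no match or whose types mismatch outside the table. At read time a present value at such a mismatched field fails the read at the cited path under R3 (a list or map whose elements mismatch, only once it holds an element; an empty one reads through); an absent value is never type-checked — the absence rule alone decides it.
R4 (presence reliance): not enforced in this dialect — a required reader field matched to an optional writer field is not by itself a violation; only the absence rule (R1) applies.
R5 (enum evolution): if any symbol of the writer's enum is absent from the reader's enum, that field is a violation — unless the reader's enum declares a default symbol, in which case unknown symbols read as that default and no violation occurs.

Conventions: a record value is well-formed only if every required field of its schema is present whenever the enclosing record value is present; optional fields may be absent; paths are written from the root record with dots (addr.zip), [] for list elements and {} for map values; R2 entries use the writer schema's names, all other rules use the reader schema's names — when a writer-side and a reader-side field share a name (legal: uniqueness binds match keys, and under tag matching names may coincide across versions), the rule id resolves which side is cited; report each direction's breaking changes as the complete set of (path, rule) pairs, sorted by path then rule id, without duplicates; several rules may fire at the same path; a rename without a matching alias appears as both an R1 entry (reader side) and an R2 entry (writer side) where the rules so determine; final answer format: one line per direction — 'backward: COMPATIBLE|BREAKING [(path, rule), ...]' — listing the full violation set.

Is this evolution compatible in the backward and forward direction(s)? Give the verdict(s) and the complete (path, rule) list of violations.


the writer's type comes first in each Shipment pair
checking backward for Shipment: reader v2 against writer v1:
  Role -> Role, writer required: kind aligns to kind
  map<string, float32> -> map<string, float32>, writer required: codes aligns to codes
  Geo -> Geo, writer required: contact aligns to contact
  price (writer side), unknown to reader
  float64 -> float64, writer optional: contact.height aligns to contact.factor
  bool -> bool, writer required: contact.verified aligns to contact.verified
  nothing fires on Shipment: backward is COMPATIBLE
checking forward for Shipment: reader v1 against writer v2:
  Role -> Role, writer required: kind aligns to kind
  map<string, float32> -> map<string, float32>, writer required: codes aligns to codes
  Geo -> Geo, writer required: contact aligns to contact
  price: no writer-side match
  float64 -> float64, writer optional: contact.factor aligns to contact.height
  bool -> bool, writer required: contact.verified aligns to contact.verified
  nothing fires on Shipment: forward is COMPATIBLE

backward: COMPATIBLE []; forward: COMPATIBLE []


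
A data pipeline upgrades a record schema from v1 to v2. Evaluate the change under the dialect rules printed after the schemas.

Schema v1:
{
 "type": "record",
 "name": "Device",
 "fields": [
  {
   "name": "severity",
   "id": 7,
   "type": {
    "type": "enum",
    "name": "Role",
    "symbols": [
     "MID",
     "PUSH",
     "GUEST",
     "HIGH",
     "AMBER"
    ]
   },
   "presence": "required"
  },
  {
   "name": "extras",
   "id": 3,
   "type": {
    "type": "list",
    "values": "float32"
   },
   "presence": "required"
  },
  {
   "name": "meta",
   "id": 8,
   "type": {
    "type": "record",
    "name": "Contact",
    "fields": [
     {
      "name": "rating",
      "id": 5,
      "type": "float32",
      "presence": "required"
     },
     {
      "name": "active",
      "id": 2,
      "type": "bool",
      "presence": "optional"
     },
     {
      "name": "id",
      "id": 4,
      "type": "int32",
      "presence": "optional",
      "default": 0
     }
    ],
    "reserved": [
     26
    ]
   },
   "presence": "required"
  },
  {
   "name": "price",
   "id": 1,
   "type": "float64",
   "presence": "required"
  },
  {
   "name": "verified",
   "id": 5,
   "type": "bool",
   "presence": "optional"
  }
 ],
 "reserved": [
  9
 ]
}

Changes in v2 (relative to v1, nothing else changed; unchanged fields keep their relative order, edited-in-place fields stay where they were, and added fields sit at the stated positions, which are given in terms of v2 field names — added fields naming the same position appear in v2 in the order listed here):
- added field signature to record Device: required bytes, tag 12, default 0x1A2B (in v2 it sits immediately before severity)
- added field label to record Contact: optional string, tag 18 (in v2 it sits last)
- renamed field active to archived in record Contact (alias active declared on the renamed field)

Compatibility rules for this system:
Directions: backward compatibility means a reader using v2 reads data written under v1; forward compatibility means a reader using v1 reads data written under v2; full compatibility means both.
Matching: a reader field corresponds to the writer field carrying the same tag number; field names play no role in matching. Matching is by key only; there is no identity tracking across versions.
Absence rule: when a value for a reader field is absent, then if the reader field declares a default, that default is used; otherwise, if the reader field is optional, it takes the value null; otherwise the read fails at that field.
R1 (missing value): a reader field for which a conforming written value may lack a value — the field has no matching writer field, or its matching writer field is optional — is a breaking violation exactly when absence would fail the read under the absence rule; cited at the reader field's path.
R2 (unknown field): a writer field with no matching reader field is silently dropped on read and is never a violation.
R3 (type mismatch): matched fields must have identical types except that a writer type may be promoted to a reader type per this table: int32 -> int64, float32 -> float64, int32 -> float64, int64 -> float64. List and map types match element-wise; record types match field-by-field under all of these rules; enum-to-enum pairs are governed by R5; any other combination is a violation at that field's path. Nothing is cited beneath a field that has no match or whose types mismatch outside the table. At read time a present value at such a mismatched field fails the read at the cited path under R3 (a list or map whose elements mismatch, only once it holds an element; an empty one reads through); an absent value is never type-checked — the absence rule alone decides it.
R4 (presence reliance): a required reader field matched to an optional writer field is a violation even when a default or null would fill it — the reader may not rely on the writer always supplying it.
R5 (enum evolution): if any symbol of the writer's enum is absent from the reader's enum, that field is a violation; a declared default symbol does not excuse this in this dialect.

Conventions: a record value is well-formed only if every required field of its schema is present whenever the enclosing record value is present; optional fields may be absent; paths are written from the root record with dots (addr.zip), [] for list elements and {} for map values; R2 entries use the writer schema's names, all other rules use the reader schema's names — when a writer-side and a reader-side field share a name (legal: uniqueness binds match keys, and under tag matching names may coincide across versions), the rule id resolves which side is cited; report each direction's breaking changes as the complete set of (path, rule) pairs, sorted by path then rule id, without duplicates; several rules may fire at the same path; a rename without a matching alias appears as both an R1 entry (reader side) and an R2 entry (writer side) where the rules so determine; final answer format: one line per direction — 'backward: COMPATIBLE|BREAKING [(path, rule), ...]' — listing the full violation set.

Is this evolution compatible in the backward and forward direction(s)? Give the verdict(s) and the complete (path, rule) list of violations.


backward: COMPATIBLE []; forward: COMPATIBLE []

arrows below run writer -> reader for Device
backward analysis of Device with v2 as reader and v1 as writer:
  signature: no writer-side match
  severity: paired with writer severity (Role -> Role; writer required)
  extras: paired with writer extras (list<float32> -> list<float32>; writer required)
  meta: paired with writer meta (Contact -> Contact; writer required)
  price: paired with writer price (float64 -> float64; writer required)
  verified: paired with writer verified (bool -> bool; writer optional)
  meta.rating: paired with writer meta.rating (float32 -> float32; writer required)
  meta.archived: paired with writer meta.active (bool -> bool; writer optional)
  meta.id: paired with writer meta.id (int32 -> int32; writer optional)
  meta.label: no writer-side match
  => backward verdict for Device: COMPATIBLE, no violations
forward analysis of Device with v1 as reader and v2 as writer:
  severity: paired with writer severity (Role -> Role; writer required)
  extras: paired with writer extras (list<float32> -> list<float32>; writer required)
  meta: paired with writer meta (Contact -> Contact; writer required)
  price: paired with writer price (float64 -> float64; writer required)
  verified: paired with writer verified (bool -> bool; writer optional)
  leftover writer field: signature
  meta.rating: paired with writer meta.rating (float32 -> float32; writer required)
  meta.active: paired with writer meta.archived (bool -> bool; writer optional)
  meta.id: paired with writer meta.id (int32 -> int32; writer optional)
  leftover writer field: meta.label
  => forward verdict for Device: COMPATIBLE, no violations
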